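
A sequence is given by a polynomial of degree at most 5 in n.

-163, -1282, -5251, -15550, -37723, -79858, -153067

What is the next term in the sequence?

First differences: -1119, -3969, -10299, -22173, -42135, -73209
Second differences: -2850, -6330, -11874, -19962, -31074
Third differences: -3480, -5544, -8088, -11112
Fourth differences: -2064, -2544, -3024
Fifth differences: -480, -480
Constant fifth difference = -480, so extend:
-3024 − 480 = -3504;  -11112 − 3504 = -14616;  -31074 − 14616 = -45690;  -73209 − 45690 = -118899;  -153067 − 118899 = -271966

-271966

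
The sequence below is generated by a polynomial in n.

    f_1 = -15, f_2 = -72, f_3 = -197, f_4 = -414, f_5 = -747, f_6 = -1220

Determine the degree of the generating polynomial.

3

-57, -125, -217, -333, -473
-68, -92, -116, -140
-24, -24, -24
The third differences are constant, so the polynomial has degree 3.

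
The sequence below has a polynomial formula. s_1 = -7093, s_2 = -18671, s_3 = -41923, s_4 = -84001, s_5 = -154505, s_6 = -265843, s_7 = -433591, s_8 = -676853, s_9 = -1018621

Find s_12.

-11578  -23252  -42078  -70504  -111338  -167748  -243262  -341768
-11674  -18826  -28426  -40834  -56410  -75514  -98506
-7152  -9600  -12408  -15576  -19104  -22992
-2448  -2808  -3168  -3528  -3888
-360  -360  -360  -360
Fifth differences constant at -360.
-3888 − 360 = -4248;  -22992 − 4248 = -27240;  -98506 − 27240 = -125746;  -341768 − 125746 = -467514;  -1018621 − 467514 = -1486135
-4248 − 360 = -4608;  -27240 − 4608 = -31848;  -125746 − 31848 = -157594;  -467514 − 157594 = -625108;  -1486135 − 625108 = -2111243
-4608 − 360 = -4968;  -31848 − 4968 = -36816;  -157594 − 36816 = -194410;  -625108 − 194410 = -819518;  -2111243 − 819518 = -2930761

-2930761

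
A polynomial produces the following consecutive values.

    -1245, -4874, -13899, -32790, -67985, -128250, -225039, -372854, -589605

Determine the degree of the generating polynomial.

Δ: -3629, -9025, -18891, -35195, -60265, -96789, -147815, -216751
Δ²: -5396, -9866, -16304, -25070, -36524, -51026, -68936
Δ³: -4470, -6438, -8766, -11454, -14502, -17910
Δ⁴: -1968, -2328, -2688, -3048, -3408
Δ⁵: -360, -360, -360, -360
The fifth differences are constant, so the polynomial has degree 5.

5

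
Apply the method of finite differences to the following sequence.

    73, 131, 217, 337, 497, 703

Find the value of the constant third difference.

6

D1: 58, 86, 120, 160, 206
D2: 28, 34, 40, 46
D3: 6, 6, 6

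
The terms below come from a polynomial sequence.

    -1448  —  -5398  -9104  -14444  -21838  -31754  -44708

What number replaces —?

-2954

Using the last 6 terms:
-3706, -5340, -7394, -9916, -12954
-1634, -2054, -2522, -3038
-420, -468, -516
-48, -48
Constant fourth difference = -48.
Extend backward: -420 + 48 = -372;  -1634 + 372 = -1262;  -3706 + 1262 = -2444;  -5398 + 2444 = -2954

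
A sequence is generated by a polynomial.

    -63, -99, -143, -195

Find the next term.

-255

-36 , -44 , -52
-8 , -8
Second differences constant at -8.
-52 − 8 = -60;  -195 − 60 = -255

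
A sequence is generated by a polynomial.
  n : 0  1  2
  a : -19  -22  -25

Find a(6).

-37

-3 , -3
Constant first difference = -3, so extend:
-25 − 3 = -28
-28 − 3 = -31
-31 − 3 = -34
-34 − 3 = -37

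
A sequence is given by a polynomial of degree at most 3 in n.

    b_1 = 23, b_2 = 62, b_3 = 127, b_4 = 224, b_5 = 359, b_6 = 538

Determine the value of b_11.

2303

39 , 65 , 97 , 135 , 179
26 , 32 , 38 , 44
6 , 6 , 6
The third differences are constant (6).
44 + 6 = 50;  179 + 50 = 229;  538 + 229 = 767
50 + 6 = 56;  229 + 56 = 285;  767 + 285 = 1052
56 + 6 = 62;  285 + 62 = 347;  1052 + 347 = 1399
62 + 6 = 68;  347 + 68 = 415;  1399 + 415 = 1814
68 + 6 = 74;  415 + 74 = 489;  1814 + 489 = 2303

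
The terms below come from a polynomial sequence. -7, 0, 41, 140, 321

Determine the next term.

608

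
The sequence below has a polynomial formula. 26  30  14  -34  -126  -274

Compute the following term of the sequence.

Δ: 4 , -16 , -48 , -92 , -148
Δ²: -20 , -32 , -44 , -56
Δ³: -12 , -12 , -12
Constant third difference = -12, so extend:
-56 − 12 = -68;  -148 − 68 = -216;  -274 − 216 = -490

-490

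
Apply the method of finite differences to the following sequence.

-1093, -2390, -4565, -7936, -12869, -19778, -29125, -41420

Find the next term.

Δ: -1297  -2175  -3371  -4933  -6909  -9347  -12295
Δ²: -878  -1196  -1562  -1976  -2438  -2948
Δ³: -318  -366  -414  -462  -510
Δ⁴: -48  -48  -48  -48
Fourth differences constant at -48.
-510 − 48 = -558;  -2948 − 558 = -3506;  -12295 − 3506 = -15801;  -41420 − 15801 = -57221

-57221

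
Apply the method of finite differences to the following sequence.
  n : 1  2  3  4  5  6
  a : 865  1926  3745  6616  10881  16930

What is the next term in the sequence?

25201

Δ: 1061 , 1819 , 2871 , 4265 , 6049
Δ²: 758 , 1052 , 1394 , 1784
Δ³: 294 , 342 , 390
Δ⁴: 48 , 48
Fourth differences constant at 48.
390 + 48 = 438;  1784 + 438 = 2222;  6049 + 2222 = 8271;  16930 + 8271 = 25201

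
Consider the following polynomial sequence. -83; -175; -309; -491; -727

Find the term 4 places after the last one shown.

D1: -92 , -134 , -182 , -236
D2: -42 , -48 , -54
D3: -6 , -6
Constant third difference = -6, so extend:
-54 − 6 = -60;  -236 − 60 = -296;  -727 − 296 = -1023
-60 − 6 = -66;  -296 − 66 = -362;  -1023 − 362 = -1385
-66 − 6 = -72;  -362 − 72 = -434;  -1385 − 434 = -1819
-72 − 6 = -78;  -434 − 78 = -512;  -1819 − 512 = -2331

-2331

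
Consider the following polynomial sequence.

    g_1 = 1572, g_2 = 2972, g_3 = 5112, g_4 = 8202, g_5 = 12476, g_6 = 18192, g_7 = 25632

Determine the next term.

1400 , 2140 , 3090 , 4274 , 5716 , 7440
740 , 950 , 1184 , 1442 , 1724
210 , 234 , 258 , 282
24 , 24 , 24
Constant fourth difference = 24, so extend:
282 + 24 = 306;  1724 + 306 = 2030;  7440 + 2030 = 9470;  25632 + 9470 = 35102

35102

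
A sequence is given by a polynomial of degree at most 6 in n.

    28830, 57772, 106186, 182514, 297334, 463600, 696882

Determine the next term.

1015606

First differences: 28942  48414  76328  114820  166266  233282
Second differences: 19472  27914  38492  51446  67016
Third differences: 8442  10578  12954  15570
Fourth differences: 2136  2376  2616
Fifth differences: 240  240
The fifth differences are constant (240).
2616 + 240 = 2856;  15570 + 2856 = 18426;  67016 + 18426 = 85442;  233282 + 85442 = 318724;  696882 + 318724 = 1015606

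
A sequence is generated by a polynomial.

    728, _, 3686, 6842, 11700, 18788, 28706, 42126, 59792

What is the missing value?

Using the last 7 terms:
Δ: 3156  4858  7088  9918  13420  17666
Δ²: 1702  2230  2830  3502  4246
Δ³: 528  600  672  744
Δ⁴: 72  72  72
Constant fourth difference = 72.
Extend backward: 528 − 72 = 456;  1702 − 456 = 1246;  3156 − 1246 = 1910;  3686 − 1910 = 1776

1776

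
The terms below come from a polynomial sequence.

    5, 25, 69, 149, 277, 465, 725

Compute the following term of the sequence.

1069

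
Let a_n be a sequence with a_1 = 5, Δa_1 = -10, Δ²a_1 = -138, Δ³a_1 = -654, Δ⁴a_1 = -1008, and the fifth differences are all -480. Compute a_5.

Build the table forward from the leading diagonal:
Fifth differences: -480, -480, -480, -480, -480
Fourth differences: -1008, -1488, -1968, -2448, -2928
Third differences: -654, -1662, -3150, -5118, -7566
Second differences: -138, -792, -2454, -5604, -10722
First differences: -10, -148, -940, -3394, -8998
a: 5, -5, -153, -1093, -4487

-4487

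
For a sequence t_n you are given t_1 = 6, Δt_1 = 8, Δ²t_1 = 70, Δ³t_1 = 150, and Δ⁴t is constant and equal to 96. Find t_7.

5544

Build the table forward from the leading diagonal:
D4: 96, 96, 96, 96, 96, 96, 96
D3: 150, 246, 342, 438, 534, 630, 726
D2: 70, 220, 466, 808, 1246, 1780, 2410
D1: 8, 78, 298, 764, 1572, 2818, 4598
t: 6, 14, 92, 390, 1154, 2726, 5544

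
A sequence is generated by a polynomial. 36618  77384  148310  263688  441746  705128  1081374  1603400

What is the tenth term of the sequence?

3246216

D1: 40766 , 70926 , 115378 , 178058 , 263382 , 376246 , 522026
D2: 30160 , 44452 , 62680 , 85324 , 112864 , 145780
D3: 14292 , 18228 , 22644 , 27540 , 32916
D4: 3936 , 4416 , 4896 , 5376
D5: 480 , 480 , 480
Constant fifth difference = 480, so extend:
5376 + 480 = 5856;  32916 + 5856 = 38772;  145780 + 38772 = 184552;  522026 + 184552 = 706578;  1603400 + 706578 = 2309978
5856 + 480 = 6336;  38772 + 6336 = 45108;  184552 + 45108 = 229660;  706578 + 229660 = 936238;  2309978 + 936238 = 3246216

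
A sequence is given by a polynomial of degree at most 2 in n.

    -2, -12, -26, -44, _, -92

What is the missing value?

Using the first 4 terms:
Δ: -10  -14  -18
Δ²: -4  -4
Constant second difference = -4.
Extend forward: -18 − 4 = -22;  -44 − 22 = -66

-66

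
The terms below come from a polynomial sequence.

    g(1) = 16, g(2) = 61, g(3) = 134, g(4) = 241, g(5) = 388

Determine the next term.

First differences: 45 , 73 , 107 , 147
Second differences: 28 , 34 , 40
Third differences: 6 , 6
Constant third difference = 6, so extend:
40 + 6 = 46;  147 + 46 = 193;  388 + 193 = 581

581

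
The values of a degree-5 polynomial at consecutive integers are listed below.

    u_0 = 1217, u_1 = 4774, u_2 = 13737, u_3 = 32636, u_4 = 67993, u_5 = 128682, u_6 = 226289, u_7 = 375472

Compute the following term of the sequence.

3557  8963  18899  35357  60689  97607  149183
5406  9936  16458  25332  36918  51576
4530  6522  8874  11586  14658
1992  2352  2712  3072
360  360  360
The fifth differences are constant (360).
3072 + 360 = 3432;  14658 + 3432 = 18090;  51576 + 18090 = 69666;  149183 + 69666 = 218849;  375472 + 218849 = 594321

594321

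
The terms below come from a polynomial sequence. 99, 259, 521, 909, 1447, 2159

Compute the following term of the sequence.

3069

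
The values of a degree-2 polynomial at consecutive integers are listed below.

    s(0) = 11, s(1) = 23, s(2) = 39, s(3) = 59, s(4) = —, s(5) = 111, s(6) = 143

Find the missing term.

83

Using the first 4 terms:
First differences: 12, 16, 20
Second differences: 4, 4
Constant second difference = 4.
Extend forward: 20 + 4 = 24;  59 + 24 = 83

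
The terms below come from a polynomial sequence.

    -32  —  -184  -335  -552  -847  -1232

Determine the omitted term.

-87

Using the last 5 terms:
Δ: -151  -217  -295  -385
Δ²: -66  -78  -90
Δ³: -12  -12
Constant third difference = -12.
Extend backward: -66 + 12 = -54;  -151 + 54 = -97;  -184 + 97 = -87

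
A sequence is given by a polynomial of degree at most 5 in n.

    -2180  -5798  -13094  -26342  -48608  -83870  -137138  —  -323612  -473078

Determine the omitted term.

Using the first 7 terms:
D1: -3618, -7296, -13248, -22266, -35262, -53268
D2: -3678, -5952, -9018, -12996, -18006
D3: -2274, -3066, -3978, -5010
D4: -792, -912, -1032
D5: -120, -120
Constant fifth difference = -120.
Extend forward: -1032 − 120 = -1152;  -5010 − 1152 = -6162;  -18006 − 6162 = -24168;  -53268 − 24168 = -77436;  -137138 − 77436 = -214574

-214574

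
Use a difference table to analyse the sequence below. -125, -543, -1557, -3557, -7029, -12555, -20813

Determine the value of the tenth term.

Δ: -418  -1014  -2000  -3472  -5526  -8258
Δ²: -596  -986  -1472  -2054  -2732
Δ³: -390  -486  -582  -678
Δ⁴: -96  -96  -96
Fourth differences constant at -96.
-678 − 96 = -774;  -2732 − 774 = -3506;  -8258 − 3506 = -11764;  -20813 − 11764 = -32577
-774 − 96 = -870;  -3506 − 870 = -4376;  -11764 − 4376 = -16140;  -32577 − 16140 = -48717
-870 − 96 = -966;  -4376 − 966 = -5342;  -16140 − 5342 = -21482;  -48717 − 21482 = -70199

-70199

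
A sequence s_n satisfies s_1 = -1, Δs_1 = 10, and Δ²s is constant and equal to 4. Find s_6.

Build the table forward from the leading diagonal:
D2: 4, 4, 4, 4, 4, 4
D1: 10, 14, 18, 22, 26, 30
s: -1, 9, 23, 41, 63, 89

89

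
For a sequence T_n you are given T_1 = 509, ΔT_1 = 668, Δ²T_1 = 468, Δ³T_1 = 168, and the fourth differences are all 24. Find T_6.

10329

Build the table forward from the leading diagonal:
Fourth differences: 24  24  24  24  24  24
Third differences: 168  192  216  240  264  288
Second differences: 468  636  828  1044  1284  1548
First differences: 668  1136  1772  2600  3644  4928
T: 509  1177  2313  4085  6685  10329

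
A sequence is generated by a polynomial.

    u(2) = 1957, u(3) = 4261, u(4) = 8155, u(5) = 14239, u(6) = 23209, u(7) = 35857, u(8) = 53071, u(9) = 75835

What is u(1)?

739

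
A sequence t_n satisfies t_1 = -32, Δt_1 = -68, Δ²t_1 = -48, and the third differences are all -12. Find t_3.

-216

Build the table forward from the leading diagonal:
D3: -12  -12  -12
D2: -48  -60  -72
D1: -68  -116  -176
t: -32  -100  -216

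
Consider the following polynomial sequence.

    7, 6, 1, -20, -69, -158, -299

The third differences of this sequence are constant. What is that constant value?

-12

First differences: -1, -5, -21, -49, -89, -141
Second differences: -4, -16, -28, -40, -52
Third differences: -12, -12, -12, -12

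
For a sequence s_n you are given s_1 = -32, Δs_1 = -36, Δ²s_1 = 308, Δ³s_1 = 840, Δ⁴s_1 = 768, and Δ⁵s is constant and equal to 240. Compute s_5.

5800

Build the table forward from the leading diagonal:
Δ⁵: 240  240  240  240  240
Δ⁴: 768  1008  1248  1488  1728
Δ³: 840  1608  2616  3864  5352
Δ²: 308  1148  2756  5372  9236
Δ: -36  272  1420  4176  9548
s: -32  -68  204  1624  5800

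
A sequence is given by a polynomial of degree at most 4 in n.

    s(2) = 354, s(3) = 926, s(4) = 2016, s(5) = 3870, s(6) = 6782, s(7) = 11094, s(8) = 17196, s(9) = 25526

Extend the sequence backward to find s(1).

D1: 572  1090  1854  2912  4312  6102  8330
D2: 518  764  1058  1400  1790  2228
D3: 246  294  342  390  438
D4: 48  48  48  48
The fourth differences are constant at 48.
Work back: 246 − 48 = 198;  518 − 198 = 320;  572 − 320 = 252;  354 − 252 = 102

102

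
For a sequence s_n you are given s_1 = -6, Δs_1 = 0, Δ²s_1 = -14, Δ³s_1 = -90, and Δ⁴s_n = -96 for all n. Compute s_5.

-546

Build the table forward from the leading diagonal:
Fourth differences: -96, -96, -96, -96, -96
Third differences: -90, -186, -282, -378, -474
Second differences: -14, -104, -290, -572, -950
First differences: 0, -14, -118, -408, -980
s: -6, -6, -20, -138, -546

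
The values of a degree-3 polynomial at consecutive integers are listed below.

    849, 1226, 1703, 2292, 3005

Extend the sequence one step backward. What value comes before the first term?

560

377, 477, 589, 713
100, 112, 124
12, 12
The third differences are constant at 12.
Work back: 100 − 12 = 88;  377 − 88 = 289;  849 − 289 = 560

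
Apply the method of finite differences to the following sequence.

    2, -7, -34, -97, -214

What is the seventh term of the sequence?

-9, -27, -63, -117
-18, -36, -54
-18, -18
Constant third difference = -18, so extend:
-54 − 18 = -72;  -117 − 72 = -189;  -214 − 189 = -403
-72 − 18 = -90;  -189 − 90 = -279;  -403 − 279 = -682

-682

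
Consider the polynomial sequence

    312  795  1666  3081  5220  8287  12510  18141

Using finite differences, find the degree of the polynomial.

Δ: 483, 871, 1415, 2139, 3067, 4223, 5631
Δ²: 388, 544, 724, 928, 1156, 1408
Δ³: 156, 180, 204, 228, 252
Δ⁴: 24, 24, 24, 24
The fourth differences are constant, so the polynomial has degree 4.

4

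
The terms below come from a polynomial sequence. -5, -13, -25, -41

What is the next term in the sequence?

-61

First differences: -8, -12, -16
Second differences: -4, -4
Second differences constant at -4.
-16 − 4 = -20;  -41 − 20 = -61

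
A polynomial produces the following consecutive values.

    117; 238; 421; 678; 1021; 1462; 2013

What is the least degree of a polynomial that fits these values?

First differences: 121, 183, 257, 343, 441, 551
Second differences: 62, 74, 86, 98, 110
Third differences: 12, 12, 12, 12
The third differences are constant, so the polynomial has degree 3.

3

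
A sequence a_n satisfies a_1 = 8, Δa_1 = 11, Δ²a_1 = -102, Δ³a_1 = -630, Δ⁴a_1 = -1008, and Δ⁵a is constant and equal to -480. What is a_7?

Build the table forward from the leading diagonal:
Δ⁵: -480  -480  -480  -480  -480  -480  -480
Δ⁴: -1008  -1488  -1968  -2448  -2928  -3408  -3888
Δ³: -630  -1638  -3126  -5094  -7542  -10470  -13878
Δ²: -102  -732  -2370  -5496  -10590  -18132  -28602
Δ: 11  -91  -823  -3193  -8689  -19279  -37411
a: 8  19  -72  -895  -4088  -12777  -32056

-32056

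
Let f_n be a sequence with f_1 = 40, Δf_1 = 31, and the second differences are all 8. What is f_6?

Build the table forward from the leading diagonal:
Second differences: 8, 8, 8, 8, 8, 8
First differences: 31, 39, 47, 55, 63, 71
f: 40, 71, 110, 157, 212, 275

275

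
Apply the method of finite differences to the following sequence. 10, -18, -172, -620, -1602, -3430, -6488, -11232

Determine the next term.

-28 , -154 , -448 , -982 , -1828 , -3058 , -4744
-126 , -294 , -534 , -846 , -1230 , -1686
-168 , -240 , -312 , -384 , -456
-72 , -72 , -72 , -72
Constant fourth difference = -72, so extend:
-456 − 72 = -528;  -1686 − 528 = -2214;  -4744 − 2214 = -6958;  -11232 − 6958 = -18190

-18190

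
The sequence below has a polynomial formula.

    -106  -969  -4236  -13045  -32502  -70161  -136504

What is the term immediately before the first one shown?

D1: -863  -3267  -8809  -19457  -37659  -66343
D2: -2404  -5542  -10648  -18202  -28684
D3: -3138  -5106  -7554  -10482
D4: -1968  -2448  -2928
D5: -480  -480
The fifth differences are constant at -480.
Work back: -1968 + 480 = -1488;  -3138 + 1488 = -1650;  -2404 + 1650 = -754;  -863 + 754 = -109;  -106 + 109 = 3

3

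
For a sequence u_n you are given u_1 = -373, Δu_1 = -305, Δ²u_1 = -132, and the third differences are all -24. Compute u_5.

-2481

Build the table forward from the leading diagonal:
Third differences: -24  -24  -24  -24  -24
Second differences: -132  -156  -180  -204  -228
First differences: -305  -437  -593  -773  -977
u: -373  -678  -1115  -1708  -2481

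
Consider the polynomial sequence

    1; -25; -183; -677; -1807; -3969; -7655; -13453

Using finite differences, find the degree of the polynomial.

4

-26, -158, -494, -1130, -2162, -3686, -5798
-132, -336, -636, -1032, -1524, -2112
-204, -300, -396, -492, -588
-96, -96, -96, -96
The fourth differences are constant, so the polynomial has degree 4.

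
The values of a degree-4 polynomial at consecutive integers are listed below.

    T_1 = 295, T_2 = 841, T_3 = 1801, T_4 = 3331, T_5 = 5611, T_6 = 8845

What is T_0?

31

First differences: 546, 960, 1530, 2280, 3234
Second differences: 414, 570, 750, 954
Third differences: 156, 180, 204
Fourth differences: 24, 24
The fourth differences are constant at 24.
Work back: 156 − 24 = 132;  414 − 132 = 282;  546 − 282 = 264;  295 − 264 = 31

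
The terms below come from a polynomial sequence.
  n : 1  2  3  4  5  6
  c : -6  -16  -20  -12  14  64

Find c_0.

-10  -4  8  26  50
6  12  18  24
6  6  6
The third differences are constant at 6.
Work back: 6 − 6 = 0;  -10 + 0 = -10;  -6 + 10 = 4

4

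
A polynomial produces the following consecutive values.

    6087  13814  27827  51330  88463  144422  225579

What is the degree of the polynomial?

5

First differences: 7727, 14013, 23503, 37133, 55959, 81157
Second differences: 6286, 9490, 13630, 18826, 25198
Third differences: 3204, 4140, 5196, 6372
Fourth differences: 936, 1056, 1176
Fifth differences: 120, 120
The fifth differences are constant, so the polynomial has degree 5.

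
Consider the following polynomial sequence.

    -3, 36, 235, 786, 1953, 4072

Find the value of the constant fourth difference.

72

Δ: 39, 199, 551, 1167, 2119
Δ²: 160, 352, 616, 952
Δ³: 192, 264, 336
Δ⁴: 72, 72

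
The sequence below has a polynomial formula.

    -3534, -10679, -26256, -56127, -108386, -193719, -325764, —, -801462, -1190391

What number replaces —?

-521471

Using the first 7 terms:
First differences: -7145, -15577, -29871, -52259, -85333, -132045
Second differences: -8432, -14294, -22388, -33074, -46712
Third differences: -5862, -8094, -10686, -13638
Fourth differences: -2232, -2592, -2952
Fifth differences: -360, -360
Constant fifth difference = -360.
Extend forward: -2952 − 360 = -3312;  -13638 − 3312 = -16950;  -46712 − 16950 = -63662;  -132045 − 63662 = -195707;  -325764 − 195707 = -521471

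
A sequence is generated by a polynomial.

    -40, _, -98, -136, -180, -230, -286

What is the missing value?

-66

Using the last 5 terms:
D1: -38  -44  -50  -56
D2: -6  -6  -6
Constant second difference = -6.
Extend backward: -38 + 6 = -32;  -98 + 32 = -66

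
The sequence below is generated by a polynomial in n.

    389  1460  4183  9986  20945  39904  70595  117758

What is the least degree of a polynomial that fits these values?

5

Δ: 1071, 2723, 5803, 10959, 18959, 30691, 47163
Δ²: 1652, 3080, 5156, 8000, 11732, 16472
Δ³: 1428, 2076, 2844, 3732, 4740
Δ⁴: 648, 768, 888, 1008
Δ⁵: 120, 120, 120
The fifth differences are constant, so the polynomial has degree 5.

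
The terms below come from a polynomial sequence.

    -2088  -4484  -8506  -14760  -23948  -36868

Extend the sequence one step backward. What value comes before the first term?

-808

Δ: -2396  -4022  -6254  -9188  -12920
Δ²: -1626  -2232  -2934  -3732
Δ³: -606  -702  -798
Δ⁴: -96  -96
The fourth differences are constant at -96.
Work back: -606 + 96 = -510;  -1626 + 510 = -1116;  -2396 + 1116 = -1280;  -2088 + 1280 = -808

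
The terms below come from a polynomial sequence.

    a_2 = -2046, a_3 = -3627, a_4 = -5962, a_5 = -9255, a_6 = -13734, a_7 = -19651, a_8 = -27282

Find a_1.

-1039

First differences: -1581  -2335  -3293  -4479  -5917  -7631
Second differences: -754  -958  -1186  -1438  -1714
Third differences: -204  -228  -252  -276
Fourth differences: -24  -24  -24
The fourth differences are constant at -24.
Work back: -204 + 24 = -180;  -754 + 180 = -574;  -1581 + 574 = -1007;  -2046 + 1007 = -1039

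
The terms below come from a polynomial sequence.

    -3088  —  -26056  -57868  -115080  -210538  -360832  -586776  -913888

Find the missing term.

Using the last 7 terms:
First differences: -31812, -57212, -95458, -150294, -225944, -327112
Second differences: -25400, -38246, -54836, -75650, -101168
Third differences: -12846, -16590, -20814, -25518
Fourth differences: -3744, -4224, -4704
Fifth differences: -480, -480
Constant fifth difference = -480.
Extend backward: -3744 + 480 = -3264;  -12846 + 3264 = -9582;  -25400 + 9582 = -15818;  -31812 + 15818 = -15994;  -26056 + 15994 = -10062

-10062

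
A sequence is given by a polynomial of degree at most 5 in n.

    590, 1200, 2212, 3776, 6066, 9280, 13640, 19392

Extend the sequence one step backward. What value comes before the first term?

256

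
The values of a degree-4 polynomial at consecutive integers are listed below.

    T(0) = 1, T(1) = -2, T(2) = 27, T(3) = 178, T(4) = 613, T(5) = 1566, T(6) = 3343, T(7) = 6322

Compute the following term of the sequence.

10953

-3  29  151  435  953  1777  2979
32  122  284  518  824  1202
90  162  234  306  378
72  72  72  72
Constant fourth difference = 72, so extend:
378 + 72 = 450;  1202 + 450 = 1652;  2979 + 1652 = 4631;  6322 + 4631 = 10953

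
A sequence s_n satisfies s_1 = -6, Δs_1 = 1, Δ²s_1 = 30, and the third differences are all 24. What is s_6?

539

Build the table forward from the leading diagonal:
Δ³: 24, 24, 24, 24, 24, 24
Δ²: 30, 54, 78, 102, 126, 150
Δ: 1, 31, 85, 163, 265, 391
s: -6, -5, 26, 111, 274, 539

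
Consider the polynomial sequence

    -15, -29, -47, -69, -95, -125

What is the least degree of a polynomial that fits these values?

2

D1: -14, -18, -22, -26, -30
D2: -4, -4, -4, -4
The second differences are constant, so the polynomial has degree 2.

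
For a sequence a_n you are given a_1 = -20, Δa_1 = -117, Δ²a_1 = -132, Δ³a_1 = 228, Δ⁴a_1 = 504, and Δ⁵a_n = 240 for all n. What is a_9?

Build the table forward from the leading diagonal:
D5: 240  240  240  240  240  240  240  240  240
D4: 504  744  984  1224  1464  1704  1944  2184  2424
D3: 228  732  1476  2460  3684  5148  6852  8796  10980
D2: -132  96  828  2304  4764  8448  13596  20448  29244
D1: -117  -249  -153  675  2979  7743  16191  29787  50235
a: -20  -137  -386  -539  136  3115  10858  27049  56836

56836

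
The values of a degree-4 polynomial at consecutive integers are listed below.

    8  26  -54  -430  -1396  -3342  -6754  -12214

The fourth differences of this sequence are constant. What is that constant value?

D1: 18, -80, -376, -966, -1946, -3412, -5460
D2: -98, -296, -590, -980, -1466, -2048
D3: -198, -294, -390, -486, -582
D4: -96, -96, -96, -96

-96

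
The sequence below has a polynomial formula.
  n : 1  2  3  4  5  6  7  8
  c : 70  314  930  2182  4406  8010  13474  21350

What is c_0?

6

Δ: 244, 616, 1252, 2224, 3604, 5464, 7876
Δ²: 372, 636, 972, 1380, 1860, 2412
Δ³: 264, 336, 408, 480, 552
Δ⁴: 72, 72, 72, 72
The fourth differences are constant at 72.
Work back: 264 − 72 = 192;  372 − 192 = 180;  244 − 180 = 64;  70 − 64 = 6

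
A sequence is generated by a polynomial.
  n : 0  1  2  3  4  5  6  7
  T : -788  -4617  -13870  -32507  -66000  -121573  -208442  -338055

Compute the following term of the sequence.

-3829, -9253, -18637, -33493, -55573, -86869, -129613
-5424, -9384, -14856, -22080, -31296, -42744
-3960, -5472, -7224, -9216, -11448
-1512, -1752, -1992, -2232
-240, -240, -240
The fifth differences are constant (-240).
-2232 − 240 = -2472;  -11448 − 2472 = -13920;  -42744 − 13920 = -56664;  -129613 − 56664 = -186277;  -338055 − 186277 = -524332

-524332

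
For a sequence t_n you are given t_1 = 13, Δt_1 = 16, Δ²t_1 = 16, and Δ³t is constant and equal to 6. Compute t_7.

469

Build the table forward from the leading diagonal:
D3: 6  6  6  6  6  6  6
D2: 16  22  28  34  40  46  52
D1: 16  32  54  82  116  156  202
t: 13  29  61  115  197  313  469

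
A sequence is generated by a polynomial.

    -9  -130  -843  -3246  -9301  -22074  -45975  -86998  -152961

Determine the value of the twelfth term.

First differences: -121 , -713 , -2403 , -6055 , -12773 , -23901 , -41023 , -65963
Second differences: -592 , -1690 , -3652 , -6718 , -11128 , -17122 , -24940
Third differences: -1098 , -1962 , -3066 , -4410 , -5994 , -7818
Fourth differences: -864 , -1104 , -1344 , -1584 , -1824
Fifth differences: -240 , -240 , -240 , -240
The fifth differences are constant (-240).
-1824 − 240 = -2064;  -7818 − 2064 = -9882;  -24940 − 9882 = -34822;  -65963 − 34822 = -100785;  -152961 − 100785 = -253746
-2064 − 240 = -2304;  -9882 − 2304 = -12186;  -34822 − 12186 = -47008;  -100785 − 47008 = -147793;  -253746 − 147793 = -401539
-2304 − 240 = -2544;  -12186 − 2544 = -14730;  -47008 − 14730 = -61738;  -147793 − 61738 = -209531;  -401539 − 209531 = -611070

-611070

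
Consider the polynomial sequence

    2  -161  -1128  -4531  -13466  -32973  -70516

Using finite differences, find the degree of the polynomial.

-163, -967, -3403, -8935, -19507, -37543
-804, -2436, -5532, -10572, -18036
-1632, -3096, -5040, -7464
-1464, -1944, -2424
-480, -480
The fifth differences are constant, so the polynomial has degree 5.

5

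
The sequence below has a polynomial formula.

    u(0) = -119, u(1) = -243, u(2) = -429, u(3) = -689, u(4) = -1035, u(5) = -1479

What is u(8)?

D1: -124  -186  -260  -346  -444
D2: -62  -74  -86  -98
D3: -12  -12  -12
Constant third difference = -12, so extend:
-98 − 12 = -110;  -444 − 110 = -554;  -1479 − 554 = -2033
-110 − 12 = -122;  -554 − 122 = -676;  -2033 − 676 = -2709
-122 − 12 = -134;  -676 − 134 = -810;  -2709 − 810 = -3519

-3519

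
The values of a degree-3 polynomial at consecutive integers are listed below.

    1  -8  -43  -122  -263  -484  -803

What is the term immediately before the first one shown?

2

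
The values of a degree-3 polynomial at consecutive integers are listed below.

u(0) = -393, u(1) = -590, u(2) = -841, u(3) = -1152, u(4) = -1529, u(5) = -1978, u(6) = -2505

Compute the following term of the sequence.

-3116

Δ: -197 , -251 , -311 , -377 , -449 , -527
Δ²: -54 , -60 , -66 , -72 , -78
Δ³: -6 , -6 , -6 , -6
Constant third difference = -6, so extend:
-78 − 6 = -84;  -527 − 84 = -611;  -2505 − 611 = -3116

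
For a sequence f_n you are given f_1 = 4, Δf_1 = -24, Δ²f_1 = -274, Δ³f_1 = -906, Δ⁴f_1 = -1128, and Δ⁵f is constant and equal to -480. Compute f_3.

-318

Build the table forward from the leading diagonal:
D5: -480  -480  -480
D4: -1128  -1608  -2088
D3: -906  -2034  -3642
D2: -274  -1180  -3214
D1: -24  -298  -1478
f: 4  -20  -318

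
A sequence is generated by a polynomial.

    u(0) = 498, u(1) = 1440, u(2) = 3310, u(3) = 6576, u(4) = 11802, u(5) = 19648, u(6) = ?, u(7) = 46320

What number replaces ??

30870

Using the first 6 terms:
942  1870  3266  5226  7846
928  1396  1960  2620
468  564  660
96  96
Constant fourth difference = 96.
Extend forward: 660 + 96 = 756;  2620 + 756 = 3376;  7846 + 3376 = 11222;  19648 + 11222 = 30870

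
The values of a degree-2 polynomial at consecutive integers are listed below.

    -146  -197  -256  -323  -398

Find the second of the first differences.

-59

Δ: -51, -59, -67, -75
Δ²: -8, -8, -8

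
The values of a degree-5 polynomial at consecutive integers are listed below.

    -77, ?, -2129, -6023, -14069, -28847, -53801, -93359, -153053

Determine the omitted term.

-551

Using the last 7 terms:
Δ: -3894  -8046  -14778  -24954  -39558  -59694
Δ²: -4152  -6732  -10176  -14604  -20136
Δ³: -2580  -3444  -4428  -5532
Δ⁴: -864  -984  -1104
Δ⁵: -120  -120
Constant fifth difference = -120.
Extend backward: -864 + 120 = -744;  -2580 + 744 = -1836;  -4152 + 1836 = -2316;  -3894 + 2316 = -1578;  -2129 + 1578 = -551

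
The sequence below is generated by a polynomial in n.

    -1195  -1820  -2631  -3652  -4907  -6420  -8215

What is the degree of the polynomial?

3

Δ: -625, -811, -1021, -1255, -1513, -1795
Δ²: -186, -210, -234, -258, -282
Δ³: -24, -24, -24, -24
The third differences are constant, so the polynomial has degree 3.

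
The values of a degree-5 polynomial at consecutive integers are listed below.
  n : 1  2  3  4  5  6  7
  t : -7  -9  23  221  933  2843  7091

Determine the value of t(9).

First differences: -2, 32, 198, 712, 1910, 4248
Second differences: 34, 166, 514, 1198, 2338
Third differences: 132, 348, 684, 1140
Fourth differences: 216, 336, 456
Fifth differences: 120, 120
Constant fifth difference = 120, so extend:
456 + 120 = 576;  1140 + 576 = 1716;  2338 + 1716 = 4054;  4248 + 4054 = 8302;  7091 + 8302 = 15393
576 + 120 = 696;  1716 + 696 = 2412;  4054 + 2412 = 6466;  8302 + 6466 = 14768;  15393 + 14768 = 30161

30161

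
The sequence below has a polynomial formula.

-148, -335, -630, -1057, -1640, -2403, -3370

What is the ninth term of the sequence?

-187, -295, -427, -583, -763, -967
-108, -132, -156, -180, -204
-24, -24, -24, -24
Third differences constant at -24.
-204 − 24 = -228;  -967 − 228 = -1195;  -3370 − 1195 = -4565
-228 − 24 = -252;  -1195 − 252 = -1447;  -4565 − 1447 = -6012

-6012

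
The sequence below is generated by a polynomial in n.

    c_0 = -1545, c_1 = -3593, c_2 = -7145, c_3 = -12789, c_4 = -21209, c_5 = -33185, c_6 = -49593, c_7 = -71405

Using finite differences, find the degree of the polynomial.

D1: -2048, -3552, -5644, -8420, -11976, -16408, -21812
D2: -1504, -2092, -2776, -3556, -4432, -5404
D3: -588, -684, -780, -876, -972
D4: -96, -96, -96, -96
The fourth differences are constant, so the polynomial has degree 4.

4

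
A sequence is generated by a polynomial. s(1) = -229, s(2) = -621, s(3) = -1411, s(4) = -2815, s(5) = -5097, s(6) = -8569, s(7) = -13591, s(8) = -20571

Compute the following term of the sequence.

First differences: -392, -790, -1404, -2282, -3472, -5022, -6980
Second differences: -398, -614, -878, -1190, -1550, -1958
Third differences: -216, -264, -312, -360, -408
Fourth differences: -48, -48, -48, -48
Fourth differences constant at -48.
-408 − 48 = -456;  -1958 − 456 = -2414;  -6980 − 2414 = -9394;  -20571 − 9394 = -29965

-29965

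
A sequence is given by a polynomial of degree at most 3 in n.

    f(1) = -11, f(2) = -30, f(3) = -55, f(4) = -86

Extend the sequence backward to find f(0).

-19  -25  -31
-6  -6
The second differences are constant at -6.
Work back: -19 + 6 = -13;  -11 + 13 = 2

2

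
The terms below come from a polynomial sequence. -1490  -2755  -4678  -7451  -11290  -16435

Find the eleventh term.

-71830

D1: -1265 , -1923 , -2773 , -3839 , -5145
D2: -658 , -850 , -1066 , -1306
D3: -192 , -216 , -240
D4: -24 , -24
Constant fourth difference = -24, so extend:
-240 − 24 = -264;  -1306 − 264 = -1570;  -5145 − 1570 = -6715;  -16435 − 6715 = -23150
-264 − 24 = -288;  -1570 − 288 = -1858;  -6715 − 1858 = -8573;  -23150 − 8573 = -31723
-288 − 24 = -312;  -1858 − 312 = -2170;  -8573 − 2170 = -10743;  -31723 − 10743 = -42466
-312 − 24 = -336;  -2170 − 336 = -2506;  -10743 − 2506 = -13249;  -42466 − 13249 = -55715
-336 − 24 = -360;  -2506 − 360 = -2866;  -13249 − 2866 = -16115;  -55715 − 16115 = -71830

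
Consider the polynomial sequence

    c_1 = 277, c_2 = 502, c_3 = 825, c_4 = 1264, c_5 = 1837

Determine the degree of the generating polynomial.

D1: 225, 323, 439, 573
D2: 98, 116, 134
D3: 18, 18
The third differences are constant, so the polynomial has degree 3.

3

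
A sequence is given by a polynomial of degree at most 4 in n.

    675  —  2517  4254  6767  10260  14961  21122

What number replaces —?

1376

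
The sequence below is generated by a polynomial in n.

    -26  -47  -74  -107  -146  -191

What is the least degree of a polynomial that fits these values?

-21, -27, -33, -39, -45
-6, -6, -6, -6
The second differences are constant, so the polynomial has degree 2.

2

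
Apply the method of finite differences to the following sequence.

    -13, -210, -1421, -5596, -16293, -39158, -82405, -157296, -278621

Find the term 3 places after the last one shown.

First differences: -197, -1211, -4175, -10697, -22865, -43247, -74891, -121325
Second differences: -1014, -2964, -6522, -12168, -20382, -31644, -46434
Third differences: -1950, -3558, -5646, -8214, -11262, -14790
Fourth differences: -1608, -2088, -2568, -3048, -3528
Fifth differences: -480, -480, -480, -480
The fifth differences are constant (-480).
-3528 − 480 = -4008;  -14790 − 4008 = -18798;  -46434 − 18798 = -65232;  -121325 − 65232 = -186557;  -278621 − 186557 = -465178
-4008 − 480 = -4488;  -18798 − 4488 = -23286;  -65232 − 23286 = -88518;  -186557 − 88518 = -275075;  -465178 − 275075 = -740253
-4488 − 480 = -4968;  -23286 − 4968 = -28254;  -88518 − 28254 = -116772;  -275075 − 116772 = -391847;  -740253 − 391847 = -1132100

-1132100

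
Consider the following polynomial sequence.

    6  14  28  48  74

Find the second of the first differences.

Δ: 8, 14, 20, 26
Δ²: 6, 6, 6

14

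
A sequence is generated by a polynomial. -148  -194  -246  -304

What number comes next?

-368

-46, -52, -58
-6, -6
Constant second difference = -6, so extend:
-58 − 6 = -64;  -304 − 64 = -368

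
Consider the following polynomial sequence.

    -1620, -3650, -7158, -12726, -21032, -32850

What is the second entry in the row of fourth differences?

D1: -2030, -3508, -5568, -8306, -11818
D2: -1478, -2060, -2738, -3512
D3: -582, -678, -774
D4: -96, -96

-96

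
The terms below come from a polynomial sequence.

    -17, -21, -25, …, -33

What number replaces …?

-29

Using the first 3 terms:
-4  -4
Constant first difference = -4.
Extend forward: -25 − 4 = -29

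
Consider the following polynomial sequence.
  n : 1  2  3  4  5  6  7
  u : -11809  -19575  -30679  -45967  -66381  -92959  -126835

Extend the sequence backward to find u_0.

-6631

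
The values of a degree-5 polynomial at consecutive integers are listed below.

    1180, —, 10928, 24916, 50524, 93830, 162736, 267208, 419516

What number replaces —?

Using the last 7 terms:
13988  25608  43306  68906  104472  152308
11620  17698  25600  35566  47836
6078  7902  9966  12270
1824  2064  2304
240  240
Constant fifth difference = 240.
Extend backward: 1824 − 240 = 1584;  6078 − 1584 = 4494;  11620 − 4494 = 7126;  13988 − 7126 = 6862;  10928 − 6862 = 4066

4066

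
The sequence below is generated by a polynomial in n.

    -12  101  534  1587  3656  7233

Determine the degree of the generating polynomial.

4

First differences: 113, 433, 1053, 2069, 3577
Second differences: 320, 620, 1016, 1508
Third differences: 300, 396, 492
Fourth differences: 96, 96
The fourth differences are constant, so the polynomial has degree 4.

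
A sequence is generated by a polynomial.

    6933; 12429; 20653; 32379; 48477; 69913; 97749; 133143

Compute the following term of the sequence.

177349

First differences: 5496, 8224, 11726, 16098, 21436, 27836, 35394
Second differences: 2728, 3502, 4372, 5338, 6400, 7558
Third differences: 774, 870, 966, 1062, 1158
Fourth differences: 96, 96, 96, 96
The fourth differences are constant (96).
1158 + 96 = 1254;  7558 + 1254 = 8812;  35394 + 8812 = 44206;  133143 + 44206 = 177349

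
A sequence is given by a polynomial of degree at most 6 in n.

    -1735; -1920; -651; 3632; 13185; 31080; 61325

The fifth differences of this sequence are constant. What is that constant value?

First differences: -185, 1269, 4283, 9553, 17895, 30245
Second differences: 1454, 3014, 5270, 8342, 12350
Third differences: 1560, 2256, 3072, 4008
Fourth differences: 696, 816, 936
Fifth differences: 120, 120

120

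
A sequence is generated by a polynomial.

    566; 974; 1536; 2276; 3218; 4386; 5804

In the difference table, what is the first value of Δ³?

First differences: 408, 562, 740, 942, 1168, 1418
Second differences: 154, 178, 202, 226, 250
Third differences: 24, 24, 24, 24

24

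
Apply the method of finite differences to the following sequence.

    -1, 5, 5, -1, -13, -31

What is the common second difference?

-6

Δ: 6, 0, -6, -12, -18
Δ²: -6, -6, -6, -6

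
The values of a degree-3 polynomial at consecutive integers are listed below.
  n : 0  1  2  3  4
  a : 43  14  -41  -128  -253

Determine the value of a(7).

-916

-29, -55, -87, -125
-26, -32, -38
-6, -6
Third differences constant at -6.
-38 − 6 = -44;  -125 − 44 = -169;  -253 − 169 = -422
-44 − 6 = -50;  -169 − 50 = -219;  -422 − 219 = -641
-50 − 6 = -56;  -219 − 56 = -275;  -641 − 275 = -916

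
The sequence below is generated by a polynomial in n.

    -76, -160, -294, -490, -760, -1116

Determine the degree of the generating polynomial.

Δ: -84, -134, -196, -270, -356
Δ²: -50, -62, -74, -86
Δ³: -12, -12, -12
The third differences are constant, so the polynomial has degree 3.

3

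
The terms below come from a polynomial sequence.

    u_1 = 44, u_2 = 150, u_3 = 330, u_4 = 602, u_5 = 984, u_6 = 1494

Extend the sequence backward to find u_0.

-6

First differences: 106  180  272  382  510
Second differences: 74  92  110  128
Third differences: 18  18  18
The third differences are constant at 18.
Work back: 74 − 18 = 56;  106 − 56 = 50;  44 − 50 = -6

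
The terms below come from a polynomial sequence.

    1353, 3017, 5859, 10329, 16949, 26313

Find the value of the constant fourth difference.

72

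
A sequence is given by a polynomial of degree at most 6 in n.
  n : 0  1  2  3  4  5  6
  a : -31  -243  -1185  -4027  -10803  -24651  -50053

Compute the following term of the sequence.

-93075

-212 , -942 , -2842 , -6776 , -13848 , -25402
-730 , -1900 , -3934 , -7072 , -11554
-1170 , -2034 , -3138 , -4482
-864 , -1104 , -1344
-240 , -240
The fifth differences are constant (-240).
-1344 − 240 = -1584;  -4482 − 1584 = -6066;  -11554 − 6066 = -17620;  -25402 − 17620 = -43022;  -50053 − 43022 = -93075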